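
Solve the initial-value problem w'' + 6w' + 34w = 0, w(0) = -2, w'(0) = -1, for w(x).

Characteristic equation r² + 6r + 34 = 0 has discriminant (6)² - 4·(34) = -100 < 0, so r = -3 ± 5i.
Hence w_h = C1*cos(5*x)*exp(-3*x) + C2*exp(-3*x)*sin(5*x).
Apply the initial conditions: w(0) = C1 = -2 and w'(0) = -3*C1 + 5*C2 = -1. Solving gives C1 = -2, C2 = -7/5.

w = -2*cos(5*x)*exp(-3*x) - 7*exp(-3*x)*sin(5*x)/5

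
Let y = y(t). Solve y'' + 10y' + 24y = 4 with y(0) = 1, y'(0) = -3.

y = 1/6 - exp(-6*t)/6 + exp(-4*t)

Characteristic equation r² + 10r + 24 = 0 factors as (r + 6)(r + 4) = 0, so r = -6, -4.
Hence y_h = C1*exp(-6*t) + C2*exp(-4*t).
For the particular solution try y_p = A0. Substituting and matching coefficients of each power of t gives A0 = 1/6, so y_p = 1/6.
General solution: y = 1/6 + C1*exp(-6*t) + C2*exp(-4*t).
Apply the initial conditions: y(0) = 1/6 + C1 + C2 = 1 and y'(0) = -6*C1 - 4*C2 = -3. Solving gives C1 = -1/6, C2 = 1.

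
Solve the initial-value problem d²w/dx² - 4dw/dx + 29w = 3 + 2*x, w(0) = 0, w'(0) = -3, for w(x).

Characteristic equation r² - 4r + 29 = 0 has discriminant (-4)² - 4·(29) = -100 < 0, so r = 2 ± 5i.
Hence w_h = C1*cos(5*x)*exp(2*x) + C2*exp(2*x)*sin(5*x).
For the particular solution try w_p = A0 + A1*x. Substituting and matching coefficients of each power of x gives A0 = 95/841, A1 = 2/29, so w_p = 95/841 + 2*x/29.
General solution: w = 95/841 + 2*x/29 + C1*cos(5*x)*exp(2*x) + C2*exp(2*x)*sin(5*x).
Apply the initial conditions: w(0) = 95/841 + C1 = 0 and w'(0) = 2/29 + 2*C1 + 5*C2 = -3. Solving gives C1 = -95/841, C2 = -2391/4205.

w = 95/841 + 2*x/29 - 2391*exp(2*x)*sin(5*x)/4205 - 95*cos(5*x)*exp(2*x)/841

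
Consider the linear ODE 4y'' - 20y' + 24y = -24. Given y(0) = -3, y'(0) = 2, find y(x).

Divide through by 4: y'' - 5y' + 6y = -6.
Characteristic equation r² - 5r + 6 = 0 factors as (r - 3)(r - 2) = 0, so r = 3, 2.
Hence y_h = C1*exp(3*x) + C2*exp(2*x).
For the particular solution try y_p = A0. Substituting and matching coefficients of each power of x gives A0 = -1, so y_p = -1.
General solution: y = -1 + C1*exp(3*x) + C2*exp(2*x).
Apply the initial conditions: y(0) = -1 + C1 + C2 = -3 and y'(0) = 2*C2 + 3*C1 = 2. Solving gives C1 = 6, C2 = -8.

y = -1 - 8*exp(2*x) + 6*exp(3*x)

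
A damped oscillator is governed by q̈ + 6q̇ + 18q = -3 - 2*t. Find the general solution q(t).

Characteristic equation r² + 6r + 18 = 0 has discriminant (6)² - 4·(18) = -36 < 0, so r = -3 ± 3i.
Hence q_h = C1*cos(3*t)*exp(-3*t) + C2*exp(-3*t)*sin(3*t).
For the particular solution try q_p = A0 + A1*t. Substituting and matching coefficients of each power of t gives A0 = -7/54, A1 = -1/9, so q_p = -7/54 - t/9.

q = -7/54 - t/9 + C1*cos(3*t)*exp(-3*t) + C2*exp(-3*t)*sin(3*t)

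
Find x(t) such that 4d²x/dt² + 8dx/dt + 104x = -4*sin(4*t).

x = -5*sin(4*t)/82 + 2*cos(4*t)/41 + C1*cos(5*t)*exp(-t) + C2*exp(-t)*sin(5*t)

Divide through by 4: x'' + 2x' + 26x = -sin(4*t).
Characteristic equation r² + 2r + 26 = 0 has discriminant (2)² - 4·(26) = -100 < 0, so r = -1 ± 5i.
Hence x_h = C1*cos(5*t)*exp(-t) + C2*exp(-t)*sin(5*t).
Try x_p = A*cos(4*t) + B*sin(4*t). Substituting and equating the coefficients of cos(4t) and sin(4t) gives A = 2/41, B = -5/82, so x_p = -5*sin(4*t)/82 + 2*cos(4*t)/41.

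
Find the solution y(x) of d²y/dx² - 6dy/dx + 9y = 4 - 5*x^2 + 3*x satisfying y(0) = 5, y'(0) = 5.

y = 8/27 - 11*x/27 - 5*x**2/9 + 127*exp(3*x)/27 - 235*x*exp(3*x)/27

Characteristic equation r² - 6r + 9 = 0 has discriminant (-6)² - 4·(9) = 0, so r = 3 is a repeated root.
Hence y_h = (C1 + C2*x)*exp(3*x).
For the particular solution try y_p = A0 + A1*x + A2*x^2. Substituting and matching coefficients of each power of x gives A0 = 8/27, A1 = -11/27, A2 = -5/9, so y_p = 8/27 - 11*x/27 - 5*x^2/9.
General solution: y = 8/27 - 11*x/27 - 5*x^2/9 + C1*exp(3*x) + C2*x*exp(3*x).
Apply the initial conditions: y(0) = 8/27 + C1 = 5 and y'(0) = -11/27 + C2 + 3*C1 = 5. Solving gives C1 = 127/27, C2 = -235/27.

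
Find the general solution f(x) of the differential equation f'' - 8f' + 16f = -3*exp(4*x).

f = C1*exp(4*x) - 3*x**2*exp(4*x)/2 + C2*x*exp(4*x)

Characteristic equation r² - 8r + 16 = 0 has discriminant (-8)² - 4·(16) = 0, so r = 4 is a repeated root.
Hence f_h = (C1 + C2*x)*exp(4*x).
Since exp(4*x) solves the homogeneous equation (r = 4 is a root of multiplicity 2), multiply the trial by x^2. Try f_p = A*x^2*exp(4*x). Substituting into the equation and dividing by exp(4*x) gives A = -3/2, so f_p = -3*x^2*exp(4*x)/2.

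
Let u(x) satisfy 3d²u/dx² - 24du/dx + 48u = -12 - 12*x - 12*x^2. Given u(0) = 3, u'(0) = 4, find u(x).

Divide through by 3: u'' - 8u' + 16u = -4 - 4*x - 4*x^2.
Characteristic equation r² - 8r + 16 = 0 has discriminant (-8)² - 4·(16) = 0, so r = 4 is a repeated root.
Hence u_h = (C1 + C2*x)*exp(4*x).
For the particular solution try u_p = A0 + A1*x + A2*x^2. Substituting and matching coefficients of each power of x gives A0 = -15/32, A1 = -1/2, A2 = -1/4, so u_p = -15/32 - x/2 - x^2/4.
General solution: u = -15/32 - x/2 - x^2/4 + C1*exp(4*x) + C2*x*exp(4*x).
Apply the initial conditions: u(0) = -15/32 + C1 = 3 and u'(0) = -1/2 + C2 + 4*C1 = 4. Solving gives C1 = 111/32, C2 = -75/8.

u = -15/32 - x/2 - x**2/4 + 111*exp(4*x)/32 - 75*x*exp(4*x)/8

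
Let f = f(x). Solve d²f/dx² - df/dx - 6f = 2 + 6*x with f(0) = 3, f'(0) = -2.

Characteristic equation r² - r - 6 = 0 factors as (r + 2)(r - 3) = 0, so r = -2, 3.
Hence f_h = C1*exp(-2*x) + C2*exp(3*x).
For the particular solution try f_p = A0 + A1*x. Substituting and matching coefficients of each power of x gives A0 = -1/6, A1 = -1, so f_p = -1/6 - x.
General solution: f = -1/6 - x + C1*exp(-2*x) + C2*exp(3*x).
Apply the initial conditions: f(0) = -1/6 + C1 + C2 = 3 and f'(0) = -1 - 2*C1 + 3*C2 = -2. Solving gives C1 = 21/10, C2 = 16/15.

f = -1/6 - x + 16*exp(3*x)/15 + 21*exp(-2*x)/10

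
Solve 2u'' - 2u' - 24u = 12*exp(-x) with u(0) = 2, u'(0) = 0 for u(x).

u = -3*exp(-x)/5 + 11*exp(-3*x)/7 + 36*exp(4*x)/35

Divide through by 2: u'' - u' - 12u = 6*exp(-x).
Characteristic equation r² - r - 12 = 0 factors as (r - 4)(r + 3) = 0, so r = 4, -3.
Hence u_h = C1*exp(4*x) + C2*exp(-3*x).
Try u_p = A*exp(-x). Substituting into the equation and dividing by exp(-x) gives A = -3/5, so u_p = -3*exp(-x)/5.
General solution: u = -3*exp(-x)/5 + C1*exp(4*x) + C2*exp(-3*x).
Apply the initial conditions: u(0) = -3/5 + C1 + C2 = 2 and u'(0) = 3/5 - 3*C2 + 4*C1 = 0. Solving gives C1 = 36/35, C2 = 11/7.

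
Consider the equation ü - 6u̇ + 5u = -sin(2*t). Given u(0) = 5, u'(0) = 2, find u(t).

Characteristic equation r² - 6r + 5 = 0 factors as (r - 1)(r - 5) = 0, so r = 1, 5.
Hence u_h = C1*exp(t) + C2*exp(5*t).
Try u_p = A*cos(2*t) + B*sin(2*t). Substituting and equating the coefficients of cos(2t) and sin(2t) gives A = -12/145, B = -1/145, so u_p = -12*cos(2*t)/145 - sin(2*t)/145.
General solution: u = -12*cos(2*t)/145 - sin(2*t)/145 + C1*exp(t) + C2*exp(5*t).
Apply the initial conditions: u(0) = -12/145 + C1 + C2 = 5 and u'(0) = -2/145 + C1 + 5*C2 = 2. Solving gives C1 = 117/20, C2 = -89/116.

u = -89*exp(5*t)/116 - 12*cos(2*t)/145 - sin(2*t)/145 + 117*exp(t)/20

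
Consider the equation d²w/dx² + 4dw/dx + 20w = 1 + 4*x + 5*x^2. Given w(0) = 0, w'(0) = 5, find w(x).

w = 1/200 + x**2/4 + x/10 - cos(4*x)*exp(-2*x)/200 + 489*exp(-2*x)*sin(4*x)/400

Characteristic equation r² + 4r + 20 = 0 has discriminant (4)² - 4·(20) = -64 < 0, so r = -2 ± 4i.
Hence w_h = C1*cos(4*x)*exp(-2*x) + C2*exp(-2*x)*sin(4*x).
For the particular solution try w_p = A0 + A1*x + A2*x^2. Substituting and matching coefficients of each power of x gives A0 = 1/200, A1 = 1/10, A2 = 1/4, so w_p = 1/200 + x^2/4 + x/10.
General solution: w = 1/200 + x^2/4 + x/10 + C1*cos(4*x)*exp(-2*x) + C2*exp(-2*x)*sin(4*x).
Apply the initial conditions: w(0) = 1/200 + C1 = 0 and w'(0) = 1/10 - 2*C1 + 4*C2 = 5. Solving gives C1 = -1/200, C2 = 489/400.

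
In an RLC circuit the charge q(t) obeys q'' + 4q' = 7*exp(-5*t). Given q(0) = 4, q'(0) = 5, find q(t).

q = 28/5 - 3*exp(-4*t) + 7*exp(-5*t)/5

Characteristic equation r² + 4r = 0 factors as (r + 4)r = 0, so r = -4, 0.
Hence q_h = C1*exp(-4*t) + C2.
Try q_p = A*exp(-5*t). Substituting into the equation and dividing by exp(-5*t) gives A = 7/5, so q_p = 7*exp(-5*t)/5.
General solution: q = C2 + 7*exp(-5*t)/5 + C1*exp(-4*t).
Apply the initial conditions: q(0) = 7/5 + C1 + C2 = 4 and q'(0) = -7 - 4*C1 = 5. Solving gives C1 = -3, C2 = 28/5.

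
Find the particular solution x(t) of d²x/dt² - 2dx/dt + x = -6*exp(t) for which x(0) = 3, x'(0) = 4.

x = 3*exp(t) + t*exp(t) - 3*t**2*exp(t)

Characteristic equation r² - 2r + 1 = 0 has discriminant (-2)² - 4·(1) = 0, so r = 1 is a repeated root.
Hence x_h = (C1 + C2*t)*exp(t).
Since exp(t) solves the homogeneous equation (r = 1 is a root of multiplicity 2), multiply the trial by t^2. Try x_p = A*t^2*exp(t). Substituting into the equation and dividing by exp(t) gives A = -3, so x_p = -3*t^2*exp(t).
General solution: x = C1*exp(t) - 3*t^2*exp(t) + C2*t*exp(t).
Apply the initial conditions: x(0) = C1 = 3 and x'(0) = C1 + C2 = 4. Solving gives C1 = 3, C2 = 1.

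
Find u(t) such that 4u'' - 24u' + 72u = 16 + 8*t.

u = 7/27 + t/9 + C1*cos(3*t)*exp(3*t) + C2*exp(3*t)*sin(3*t)

Divide through by 4: u'' - 6u' + 18u = 4 + 2*t.
Characteristic equation r² - 6r + 18 = 0 has discriminant (-6)² - 4·(18) = -36 < 0, so r = 3 ± 3i.
Hence u_h = C1*cos(3*t)*exp(3*t) + C2*exp(3*t)*sin(3*t).
For the particular solution try u_p = A0 + A1*t. Substituting and matching coefficients of each power of t gives A0 = 7/27, A1 = 1/9, so u_p = 7/27 + t/9.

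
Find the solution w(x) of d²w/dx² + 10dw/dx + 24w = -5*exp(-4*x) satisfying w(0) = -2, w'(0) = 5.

Characteristic equation r² + 10r + 24 = 0 factors as (r + 4)(r + 6) = 0, so r = -4, -6.
Hence w_h = C1*exp(-4*x) + C2*exp(-6*x).
Since exp(-4*x) solves the homogeneous equation (r = -4 is a root of multiplicity 1), multiply the trial by x. Try w_p = A*x*exp(-4*x). Substituting into the equation and dividing by exp(-4*x) gives A = -5/2, so w_p = -5*x*exp(-4*x)/2.
General solution: w = C1*exp(-4*x) + C2*exp(-6*x) - 5*x*exp(-4*x)/2.
Apply the initial conditions: w(0) = C1 + C2 = -2 and w'(0) = -5/2 - 6*C2 - 4*C1 = 5. Solving gives C1 = -9/4, C2 = 1/4.

w = -9*exp(-4*x)/4 + exp(-6*x)/4 - 5*x*exp(-4*x)/2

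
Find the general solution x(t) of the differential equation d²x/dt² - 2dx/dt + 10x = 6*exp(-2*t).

x = exp(-2*t)/3 + C1*cos(3*t)*exp(t) + C2*exp(t)*sin(3*t)

Characteristic equation r² - 2r + 10 = 0 has discriminant (-2)² - 4·(10) = -36 < 0, so r = 1 ± 3i.
Hence x_h = C1*cos(3*t)*exp(t) + C2*exp(t)*sin(3*t).
Try x_p = A*exp(-2*t). Substituting into the equation and dividing by exp(-2*t) gives A = 1/3, so x_p = exp(-2*t)/3.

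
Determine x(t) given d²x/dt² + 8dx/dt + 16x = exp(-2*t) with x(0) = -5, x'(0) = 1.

Characteristic equation r² + 8r + 16 = 0 has discriminant (8)² - 4·(16) = 0, so r = -4 is a repeated root.
Hence x_h = (C1 + C2*t)*exp(-4*t).
Try x_p = A*exp(-2*t). Substituting into the equation and dividing by exp(-2*t) gives A = 1/4, so x_p = exp(-2*t)/4.
General solution: x = exp(-2*t)/4 + C1*exp(-4*t) + C2*t*exp(-4*t).
Apply the initial conditions: x(0) = 1/4 + C1 = -5 and x'(0) = -1/2 + C2 - 4*C1 = 1. Solving gives C1 = -21/4, C2 = -39/2.

x = -21*exp(-4*t)/4 + exp(-2*t)/4 - 39*t*exp(-4*t)/2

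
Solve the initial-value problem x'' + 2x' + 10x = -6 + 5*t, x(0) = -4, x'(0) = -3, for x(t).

Characteristic equation r² + 2r + 10 = 0 has discriminant (2)² - 4·(10) = -36 < 0, so r = -1 ± 3i.
Hence x_h = C1*cos(3*t)*exp(-t) + C2*exp(-t)*sin(3*t).
For the particular solution try x_p = A0 + A1*t. Substituting and matching coefficients of each power of t gives A0 = -7/10, A1 = 1/2, so x_p = -7/10 + t/2.
General solution: x = -7/10 + t/2 + C1*cos(3*t)*exp(-t) + C2*exp(-t)*sin(3*t).
Apply the initial conditions: x(0) = -7/10 + C1 = -4 and x'(0) = 1/2 - C1 + 3*C2 = -3. Solving gives C1 = -33/10, C2 = -34/15.

x = -7/10 + t/2 - 34*exp(-t)*sin(3*t)/15 - 33*cos(3*t)*exp(-t)/10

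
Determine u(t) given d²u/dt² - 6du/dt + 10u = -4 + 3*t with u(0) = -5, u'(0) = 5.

u = -11/50 + 3*t/10 - 239*cos(t)*exp(3*t)/50 + 476*exp(3*t)*sin(t)/25

Characteristic equation r² - 6r + 10 = 0 has discriminant (-6)² - 4·(10) = -4 < 0, so r = 3 ± i.
Hence u_h = C1*cos(t)*exp(3*t) + C2*exp(3*t)*sin(t).
For the particular solution try u_p = A0 + A1*t. Substituting and matching coefficients of each power of t gives A0 = -11/50, A1 = 3/10, so u_p = -11/50 + 3*t/10.
General solution: u = -11/50 + 3*t/10 + C1*cos(t)*exp(3*t) + C2*exp(3*t)*sin(t).
Apply the initial conditions: u(0) = -11/50 + C1 = -5 and u'(0) = 3/10 + C2 + 3*C1 = 5. Solving gives C1 = -239/50, C2 = 476/25.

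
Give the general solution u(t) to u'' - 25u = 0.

Characteristic equation r² - 25 = 0 factors as (r + 5)(r - 5) = 0, so r = -5, 5.
Hence u_h = C1*exp(-5*t) + C2*exp(5*t).

u = C1*exp(-5*t) + C2*exp(5*t)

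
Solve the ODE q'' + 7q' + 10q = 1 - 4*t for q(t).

Characteristic equation r² + 7r + 10 = 0 factors as (r + 2)(r + 5) = 0, so r = -2, -5.
Hence q_h = C1*exp(-2*t) + C2*exp(-5*t).
For the particular solution try q_p = A0 + A1*t. Substituting and matching coefficients of each power of t gives A0 = 19/50, A1 = -2/5, so q_p = 19/50 - 2*t/5.

q = 19/50 - 2*t/5 + C1*exp(-2*t) + C2*exp(-5*t)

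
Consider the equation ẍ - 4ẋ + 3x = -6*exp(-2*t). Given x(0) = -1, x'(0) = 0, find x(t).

Characteristic equation r² - 4r + 3 = 0 factors as (r - 3)(r - 1) = 0, so r = 3, 1.
Hence x_h = C1*exp(3*t) + C2*exp(t).
Try x_p = A*exp(-2*t). Substituting into the equation and dividing by exp(-2*t) gives A = -2/5, so x_p = -2*exp(-2*t)/5.
General solution: x = -2*exp(-2*t)/5 + C1*exp(3*t) + C2*exp(t).
Apply the initial conditions: x(0) = -2/5 + C1 + C2 = -1 and x'(0) = 4/5 + C2 + 3*C1 = 0. Solving gives C1 = -1/10, C2 = -1/2.

x = -2*exp(-2*t)/5 - exp(t)/2 - exp(3*t)/10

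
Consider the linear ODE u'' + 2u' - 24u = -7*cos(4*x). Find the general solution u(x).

u = -7*sin(4*x)/208 + 35*cos(4*x)/208 + C1*exp(4*x) + C2*exp(-6*x)

Characteristic equation r² + 2r - 24 = 0 factors as (r - 4)(r + 6) = 0, so r = 4, -6.
Hence u_h = C1*exp(4*x) + C2*exp(-6*x).
Try u_p = A*cos(4*x) + B*sin(4*x). Substituting and equating the coefficients of cos(4x) and sin(4x) gives A = 35/208, B = -7/208, so u_p = -7*sin(4*x)/208 + 35*cos(4*x)/208.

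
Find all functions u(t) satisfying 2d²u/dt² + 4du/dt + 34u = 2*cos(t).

u = sin(t)/130 + 4*cos(t)/65 + C1*cos(4*t)*exp(-t) + C2*exp(-t)*sin(4*t)

Divide through by 2: u'' + 2u' + 17u = cos(t).
Characteristic equation r² + 2r + 17 = 0 has discriminant (2)² - 4·(17) = -64 < 0, so r = -1 ± 4i.
Hence u_h = C1*cos(4*t)*exp(-t) + C2*exp(-t)*sin(4*t).
Try u_p = A*cos(t) + B*sin(t). Substituting and equating the coefficients of cos(t) and sin(t) gives A = 4/65, B = 1/130, so u_p = sin(t)/130 + 4*cos(t)/65.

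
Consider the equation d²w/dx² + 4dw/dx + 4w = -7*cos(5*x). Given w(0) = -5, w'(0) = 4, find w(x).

Characteristic equation r² + 4r + 4 = 0 has discriminant (4)² - 4·(4) = 0, so r = -2 is a repeated root.
Hence w_h = (C1 + C2*x)*exp(-2*x).
Try w_p = A*cos(5*x) + B*sin(5*x). Substituting and equating the coefficients of cos(5x) and sin(5x) gives A = 147/841, B = -140/841, so w_p = -140*sin(5*x)/841 + 147*cos(5*x)/841.
General solution: w = -140*sin(5*x)/841 + 147*cos(5*x)/841 + C1*exp(-2*x) + C2*x*exp(-2*x).
Apply the initial conditions: w(0) = 147/841 + C1 = -5 and w'(0) = -700/841 + C2 - 2*C1 = 4. Solving gives C1 = -4352/841, C2 = -160/29.

w = -4352*exp(-2*x)/841 - 140*sin(5*x)/841 + 147*cos(5*x)/841 - 160*x*exp(-2*x)/29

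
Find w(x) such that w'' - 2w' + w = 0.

w = C1*exp(x) + C2*x*exp(x)

Characteristic equation r² - 2r + 1 = 0 has discriminant (-2)² - 4·(1) = 0, so r = 1 is a repeated root.
Hence w_h = (C1 + C2*x)*exp(x).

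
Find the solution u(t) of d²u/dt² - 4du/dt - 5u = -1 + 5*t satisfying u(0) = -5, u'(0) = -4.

Characteristic equation r² - 4r - 5 = 0 factors as (r + 1)(r - 5) = 0, so r = -1, 5.
Hence u_h = C1*exp(-t) + C2*exp(5*t).
For the particular solution try u_p = A0 + A1*t. Substituting and matching coefficients of each power of t gives A0 = 1, A1 = -1, so u_p = 1 - t.
General solution: u = 1 - t + C1*exp(-t) + C2*exp(5*t).
Apply the initial conditions: u(0) = 1 + C1 + C2 = -5 and u'(0) = -1 - C1 + 5*C2 = -4. Solving gives C1 = -9/2, C2 = -3/2.

u = 1 - t - 9*exp(-t)/2 - 3*exp(5*t)/2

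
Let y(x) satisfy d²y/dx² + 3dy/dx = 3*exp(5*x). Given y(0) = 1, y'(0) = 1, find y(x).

Characteristic equation r² + 3r = 0 factors as (r + 3)r = 0, so r = -3, 0.
Hence y_h = C1*exp(-3*x) + C2.
Try y_p = A*exp(5*x). Substituting into the equation and dividing by exp(5*x) gives A = 3/40, so y_p = 3*exp(5*x)/40.
General solution: y = C2 + 3*exp(5*x)/40 + C1*exp(-3*x).
Apply the initial conditions: y(0) = 3/40 + C1 + C2 = 1 and y'(0) = 3/8 - 3*C1 = 1. Solving gives C1 = -5/24, C2 = 17/15.

y = 17/15 - 5*exp(-3*x)/24 + 3*exp(5*x)/40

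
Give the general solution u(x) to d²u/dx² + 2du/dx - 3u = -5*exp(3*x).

u = -5*exp(3*x)/12 + C1*exp(x) + C2*exp(-3*x)

Characteristic equation r² + 2r - 3 = 0 factors as (r - 1)(r + 3) = 0, so r = 1, -3.
Hence u_h = C1*exp(x) + C2*exp(-3*x).
Try u_p = A*exp(3*x). Substituting into the equation and dividing by exp(3*x) gives A = -5/12, so u_p = -5*exp(3*x)/12.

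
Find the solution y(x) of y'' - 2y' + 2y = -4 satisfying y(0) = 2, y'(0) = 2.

y = -2 - 2*exp(x)*sin(x) + 4*cos(x)*exp(x)

Characteristic equation r² - 2r + 2 = 0 has discriminant (-2)² - 4·(2) = -4 < 0, so r = 1 ± i.
Hence y_h = C1*cos(x)*exp(x) + C2*exp(x)*sin(x).
For the particular solution try y_p = A0. Substituting and matching coefficients of each power of x gives A0 = -2, so y_p = -2.
General solution: y = -2 + C1*cos(x)*exp(x) + C2*exp(x)*sin(x).
Apply the initial conditions: y(0) = -2 + C1 = 2 and y'(0) = C1 + C2 = 2. Solving gives C1 = 4, C2 = -2.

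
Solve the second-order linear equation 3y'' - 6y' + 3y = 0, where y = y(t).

Divide through by 3: y'' - 2y' + y = 0.
Characteristic equation r² - 2r + 1 = 0 has discriminant (-2)² - 4·(1) = 0, so r = 1 is a repeated root.
Hence y_h = (C1 + C2*t)*exp(t).

y = C1*exp(t) + C2*t*exp(t)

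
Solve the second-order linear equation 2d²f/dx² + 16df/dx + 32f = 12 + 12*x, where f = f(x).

f = 3/16 + 3*x/8 + C1*exp(-4*x) + C2*x*exp(-4*x)

Divide through by 2: f'' + 8f' + 16f = 6 + 6*x.
Characteristic equation r² + 8r + 16 = 0 has discriminant (8)² - 4·(16) = 0, so r = -4 is a repeated root.
Hence f_h = (C1 + C2*x)*exp(-4*x).
For the particular solution try f_p = A0 + A1*x. Substituting and matching coefficients of each power of x gives A0 = 3/16, A1 = 3/8, so f_p = 3/16 + 3*x/8.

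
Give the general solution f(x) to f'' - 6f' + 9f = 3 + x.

Characteristic equation r² - 6r + 9 = 0 has discriminant (-6)² - 4·(9) = 0, so r = 3 is a repeated root.
Hence f_h = (C1 + C2*x)*exp(3*x).
For the particular solution try f_p = A0 + A1*x. Substituting and matching coefficients of each power of x gives A0 = 11/27, A1 = 1/9, so f_p = 11/27 + x/9.

f = 11/27 + x/9 + C1*exp(3*x) + C2*x*exp(3*x)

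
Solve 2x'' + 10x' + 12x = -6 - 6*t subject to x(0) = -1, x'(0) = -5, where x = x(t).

x = -1/12 - 29*exp(-2*t)/4 - t/2 + 19*exp(-3*t)/3

Divide through by 2: x'' + 5x' + 6x = -3 - 3*t.
Characteristic equation r² + 5r + 6 = 0 factors as (r + 3)(r + 2) = 0, so r = -3, -2.
Hence x_h = C1*exp(-3*t) + C2*exp(-2*t).
For the particular solution try x_p = A0 + A1*t. Substituting and matching coefficients of each power of t gives A0 = -1/12, A1 = -1/2, so x_p = -1/12 - t/2.
General solution: x = -1/12 - t/2 + C1*exp(-3*t) + C2*exp(-2*t).
Apply the initial conditions: x(0) = -1/12 + C1 + C2 = -1 and x'(0) = -1/2 - 3*C1 - 2*C2 = -5. Solving gives C1 = 19/3, C2 = -29/4.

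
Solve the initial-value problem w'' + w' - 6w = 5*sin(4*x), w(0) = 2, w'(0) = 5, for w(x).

Characteristic equation r² + r - 6 = 0 factors as (r + 3)(r - 2) = 0, so r = -3, 2.
Hence w_h = C1*exp(-3*x) + C2*exp(2*x).
Try w_p = A*cos(4*x) + B*sin(4*x). Substituting and equating the coefficients of cos(4x) and sin(4x) gives A = -1/25, B = -11/50, so w_p = -11*sin(4*x)/50 - cos(4*x)/25.
General solution: w = -11*sin(4*x)/50 - cos(4*x)/25 + C1*exp(-3*x) + C2*exp(2*x).
Apply the initial conditions: w(0) = -1/25 + C1 + C2 = 2 and w'(0) = -22/25 - 3*C1 + 2*C2 = 5. Solving gives C1 = -9/25, C2 = 12/5.

w = -11*sin(4*x)/50 - 9*exp(-3*x)/25 - cos(4*x)/25 + 12*exp(2*x)/5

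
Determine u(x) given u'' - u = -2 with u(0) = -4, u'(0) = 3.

Characteristic equation r² - 1 = 0 factors as (r - 1)(r + 1) = 0, so r = 1, -1.
Hence u_h = C1*exp(x) + C2*exp(-x).
For the particular solution try u_p = A0. Substituting and matching coefficients of each power of x gives A0 = 2, so u_p = 2.
General solution: u = 2 + C1*exp(x) + C2*exp(-x).
Apply the initial conditions: u(0) = 2 + C1 + C2 = -4 and u'(0) = C1 - C2 = 3. Solving gives C1 = -3/2, C2 = -9/2.

u = 2 - 9*exp(-x)/2 - 3*exp(x)/2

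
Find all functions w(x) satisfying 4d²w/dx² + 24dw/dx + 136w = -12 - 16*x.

Divide through by 4: w'' + 6w' + 34w = -3 - 4*x.
Characteristic equation r² + 6r + 34 = 0 has discriminant (6)² - 4·(34) = -100 < 0, so r = -3 ± 5i.
Hence w_h = C1*cos(5*x)*exp(-3*x) + C2*exp(-3*x)*sin(5*x).
For the particular solution try w_p = A0 + A1*x. Substituting and matching coefficients of each power of x gives A0 = -39/578, A1 = -2/17, so w_p = -39/578 - 2*x/17.

w = -39/578 - 2*x/17 + C1*cos(5*x)*exp(-3*x) + C2*exp(-3*x)*sin(5*x)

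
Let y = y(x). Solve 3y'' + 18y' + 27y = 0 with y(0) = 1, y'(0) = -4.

Divide through by 3: y'' + 6y' + 9y = 0.
Characteristic equation r² + 6r + 9 = 0 has discriminant (6)² - 4·(9) = 0, so r = -3 is a repeated root.
Hence y_h = (C1 + C2*x)*exp(-3*x).
Apply the initial conditions: y(0) = C1 = 1 and y'(0) = C2 - 3*C1 = -4. Solving gives C1 = 1, C2 = -1.

y = -x*exp(-3*x) + exp(-3*x)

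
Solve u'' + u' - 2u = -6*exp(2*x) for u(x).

u = -3*exp(2*x)/2 + C1*exp(x) + C2*exp(-2*x)

Characteristic equation r² + r - 2 = 0 factors as (r - 1)(r + 2) = 0, so r = 1, -2.
Hence u_h = C1*exp(x) + C2*exp(-2*x).
Try u_p = A*exp(2*x). Substituting into the equation and dividing by exp(2*x) gives A = -3/2, so u_p = -3*exp(2*x)/2.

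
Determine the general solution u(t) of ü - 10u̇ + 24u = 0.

Characteristic equation r² - 10r + 24 = 0 factors as (r - 6)(r - 4) = 0, so r = 6, 4.
Hence u_h = C1*exp(6*t) + C2*exp(4*t).

u = C1*exp(6*t) + C2*exp(4*t)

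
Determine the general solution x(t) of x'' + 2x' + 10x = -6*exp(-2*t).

Characteristic equation r² + 2r + 10 = 0 has discriminant (2)² - 4·(10) = -36 < 0, so r = -1 ± 3i.
Hence x_h = C1*cos(3*t)*exp(-t) + C2*exp(-t)*sin(3*t).
Try x_p = A*exp(-2*t). Substituting into the equation and dividing by exp(-2*t) gives A = -3/5, so x_p = -3*exp(-2*t)/5.

x = -3*exp(-2*t)/5 + C1*cos(3*t)*exp(-t) + C2*exp(-t)*sin(3*t)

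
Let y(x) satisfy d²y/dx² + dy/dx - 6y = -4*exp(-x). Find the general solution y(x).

y = 2*exp(-x)/3 + C1*exp(2*x) + C2*exp(-3*x)

Characteristic equation r² + r - 6 = 0 factors as (r - 2)(r + 3) = 0, so r = 2, -3.
Hence y_h = C1*exp(2*x) + C2*exp(-3*x).
Try y_p = A*exp(-x). Substituting into the equation and dividing by exp(-x) gives A = 2/3, so y_p = 2*exp(-x)/3.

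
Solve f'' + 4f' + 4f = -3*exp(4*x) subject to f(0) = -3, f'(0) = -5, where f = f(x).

Characteristic equation r² + 4r + 4 = 0 has discriminant (4)² - 4·(4) = 0, so r = -2 is a repeated root.
Hence f_h = (C1 + C2*x)*exp(-2*x).
Try f_p = A*exp(4*x). Substituting into the equation and dividing by exp(4*x) gives A = -1/12, so f_p = -exp(4*x)/12.
General solution: f = -exp(4*x)/12 + C1*exp(-2*x) + C2*x*exp(-2*x).
Apply the initial conditions: f(0) = -1/12 + C1 = -3 and f'(0) = -1/3 + C2 - 2*C1 = -5. Solving gives C1 = -35/12, C2 = -21/2.

f = -35*exp(-2*x)/12 - exp(4*x)/12 - 21*x*exp(-2*x)/2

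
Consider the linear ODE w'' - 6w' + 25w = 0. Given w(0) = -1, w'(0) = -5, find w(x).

Characteristic equation r² - 6r + 25 = 0 has discriminant (-6)² - 4·(25) = -64 < 0, so r = 3 ± 4i.
Hence w_h = C1*cos(4*x)*exp(3*x) + C2*exp(3*x)*sin(4*x).
Apply the initial conditions: w(0) = C1 = -1 and w'(0) = 3*C1 + 4*C2 = -5. Solving gives C1 = -1, C2 = -1/2.

w = -cos(4*x)*exp(3*x) - exp(3*x)*sin(4*x)/2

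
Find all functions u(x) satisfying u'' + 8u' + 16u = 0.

Characteristic equation r² + 8r + 16 = 0 has discriminant (8)² - 4·(16) = 0, so r = -4 is a repeated root.
Hence u_h = (C1 + C2*x)*exp(-4*x).

u = C1*exp(-4*x) + C2*x*exp(-4*x)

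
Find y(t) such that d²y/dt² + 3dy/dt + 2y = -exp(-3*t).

Characteristic equation r² + 3r + 2 = 0 factors as (r + 2)(r + 1) = 0, so r = -2, -1.
Hence y_h = C1*exp(-2*t) + C2*exp(-t).
Try y_p = A*exp(-3*t). Substituting into the equation and dividing by exp(-3*t) gives A = -1/2, so y_p = -exp(-3*t)/2.

y = -exp(-3*t)/2 + C1*exp(-2*t) + C2*exp(-t)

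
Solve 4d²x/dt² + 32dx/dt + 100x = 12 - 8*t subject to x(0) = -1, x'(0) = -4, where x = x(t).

x = 91/625 - 2*t/25 - 5314*exp(-4*t)*sin(3*t)/1875 - 716*cos(3*t)*exp(-4*t)/625

Divide through by 4: x'' + 8x' + 25x = 3 - 2*t.
Characteristic equation r² + 8r + 25 = 0 has discriminant (8)² - 4·(25) = -36 < 0, so r = -4 ± 3i.
Hence x_h = C1*cos(3*t)*exp(-4*t) + C2*exp(-4*t)*sin(3*t).
For the particular solution try x_p = A0 + A1*t. Substituting and matching coefficients of each power of t gives A0 = 91/625, A1 = -2/25, so x_p = 91/625 - 2*t/25.
General solution: x = 91/625 - 2*t/25 + C1*cos(3*t)*exp(-4*t) + C2*exp(-4*t)*sin(3*t).
Apply the initial conditions: x(0) = 91/625 + C1 = -1 and x'(0) = -2/25 - 4*C1 + 3*C2 = -4. Solving gives C1 = -716/625, C2 = -5314/1875.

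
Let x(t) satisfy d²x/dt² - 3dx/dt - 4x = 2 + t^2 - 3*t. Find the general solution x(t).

x = -47/32 - t**2/4 + 9*t/8 + C1*exp(-t) + C2*exp(4*t)

Characteristic equation r² - 3r - 4 = 0 factors as (r + 1)(r - 4) = 0, so r = -1, 4.
Hence x_h = C1*exp(-t) + C2*exp(4*t).
For the particular solution try x_p = A0 + A1*t + A2*t^2. Substituting and matching coefficients of each power of t gives A0 = -47/32, A1 = 9/8, A2 = -1/4, so x_p = -47/32 - t^2/4 + 9*t/8.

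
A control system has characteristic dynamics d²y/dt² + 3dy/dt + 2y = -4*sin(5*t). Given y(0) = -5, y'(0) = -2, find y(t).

Characteristic equation r² + 3r + 2 = 0 factors as (r + 2)(r + 1) = 0, so r = -2, -1.
Hence y_h = C1*exp(-2*t) + C2*exp(-t).
Try y_p = A*cos(5*t) + B*sin(5*t). Substituting and equating the coefficients of cos(5t) and sin(5t) gives A = 30/377, B = 46/377, so y_p = 30*cos(5*t)/377 + 46*sin(5*t)/377.
General solution: y = 30*cos(5*t)/377 + 46*sin(5*t)/377 + C1*exp(-2*t) + C2*exp(-t).
Apply the initial conditions: y(0) = 30/377 + C1 + C2 = -5 and y'(0) = 230/377 - C2 - 2*C1 = -2. Solving gives C1 = 223/29, C2 = -166/13.

y = -166*exp(-t)/13 + 30*cos(5*t)/377 + 46*sin(5*t)/377 + 223*exp(-2*t)/29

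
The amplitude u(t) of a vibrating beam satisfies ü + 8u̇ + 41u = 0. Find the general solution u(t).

u = C1*cos(5*t)*exp(-4*t) + C2*exp(-4*t)*sin(5*t)

Characteristic equation r² + 8r + 41 = 0 has discriminant (8)² - 4·(41) = -100 < 0, so r = -4 ± 5i.
Hence u_h = C1*cos(5*t)*exp(-4*t) + C2*exp(-4*t)*sin(5*t).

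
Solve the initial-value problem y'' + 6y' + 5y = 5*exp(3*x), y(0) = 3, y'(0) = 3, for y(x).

Characteristic equation r² + 6r + 5 = 0 factors as (r + 5)(r + 1) = 0, so r = -5, -1.
Hence y_h = C1*exp(-5*x) + C2*exp(-x).
Try y_p = A*exp(3*x). Substituting into the equation and dividing by exp(3*x) gives A = 5/32, so y_p = 5*exp(3*x)/32.
General solution: y = 5*exp(3*x)/32 + C1*exp(-5*x) + C2*exp(-x).
Apply the initial conditions: y(0) = 5/32 + C1 + C2 = 3 and y'(0) = 15/32 - C2 - 5*C1 = 3. Solving gives C1 = -43/32, C2 = 67/16.

y = -43*exp(-5*x)/32 + 5*exp(3*x)/32 + 67*exp(-x)/16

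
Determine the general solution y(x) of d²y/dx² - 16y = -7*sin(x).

y = 7*sin(x)/17 + C1*exp(-4*x) + C2*exp(4*x)

Characteristic equation r² - 16 = 0 factors as (r + 4)(r - 4) = 0, so r = -4, 4.
Hence y_h = C1*exp(-4*x) + C2*exp(4*x).
Try y_p = A*cos(x) + B*sin(x). Substituting and equating the coefficients of cos(x) and sin(x) gives A = 0, B = 7/17, so y_p = 7*sin(x)/17.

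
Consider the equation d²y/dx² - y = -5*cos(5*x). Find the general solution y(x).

Characteristic equation r² - 1 = 0 factors as (r - 1)(r + 1) = 0, so r = 1, -1.
Hence y_h = C1*exp(x) + C2*exp(-x).
Try y_p = A*cos(5*x) + B*sin(5*x). Substituting and equating the coefficients of cos(5x) and sin(5x) gives A = 5/26, B = 0, so y_p = 5*cos(5*x)/26.

y = 5*cos(5*x)/26 + C1*exp(x) + C2*exp(-x)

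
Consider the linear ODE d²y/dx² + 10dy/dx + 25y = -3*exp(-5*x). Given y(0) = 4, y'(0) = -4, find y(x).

Characteristic equation r² + 10r + 25 = 0 has discriminant (10)² - 4·(25) = 0, so r = -5 is a repeated root.
Hence y_h = (C1 + C2*x)*exp(-5*x).
Since exp(-5*x) solves the homogeneous equation (r = -5 is a root of multiplicity 2), multiply the trial by x^2. Try y_p = A*x^2*exp(-5*x). Substituting into the equation and dividing by exp(-5*x) gives A = -3/2, so y_p = -3*x^2*exp(-5*x)/2.
General solution: y = C1*exp(-5*x) - 3*x^2*exp(-5*x)/2 + C2*x*exp(-5*x).
Apply the initial conditions: y(0) = C1 = 4 and y'(0) = C2 - 5*C1 = -4. Solving gives C1 = 4, C2 = 16.

y = 4*exp(-5*x) + 16*x*exp(-5*x) - 3*x**2*exp(-5*x)/2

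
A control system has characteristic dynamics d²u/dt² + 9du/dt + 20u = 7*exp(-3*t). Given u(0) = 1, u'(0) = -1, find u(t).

Characteristic equation r² + 9r + 20 = 0 factors as (r + 5)(r + 4) = 0, so r = -5, -4.
Hence u_h = C1*exp(-5*t) + C2*exp(-4*t).
Try u_p = A*exp(-3*t). Substituting into the equation and dividing by exp(-3*t) gives A = 7/2, so u_p = 7*exp(-3*t)/2.
General solution: u = 7*exp(-3*t)/2 + C1*exp(-5*t) + C2*exp(-4*t).
Apply the initial conditions: u(0) = 7/2 + C1 + C2 = 1 and u'(0) = -21/2 - 5*C1 - 4*C2 = -1. Solving gives C1 = 1/2, C2 = -3.

u = exp(-5*t)/2 - 3*exp(-4*t) + 7*exp(-3*t)/2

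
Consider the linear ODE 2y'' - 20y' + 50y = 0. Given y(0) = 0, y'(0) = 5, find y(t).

Divide through by 2: y'' - 10y' + 25y = 0.
Characteristic equation r² - 10r + 25 = 0 has discriminant (-10)² - 4·(25) = 0, so r = 5 is a repeated root.
Hence y_h = (C1 + C2*t)*exp(5*t).
Apply the initial conditions: y(0) = C1 = 0 and y'(0) = C2 + 5*C1 = 5. Solving gives C1 = 0, C2 = 5.

y = 5*t*exp(5*t)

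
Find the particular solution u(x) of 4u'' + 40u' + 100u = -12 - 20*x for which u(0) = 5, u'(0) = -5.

Divide through by 4: u'' + 10u' + 25u = -3 - 5*x.
Characteristic equation r² + 10r + 25 = 0 has discriminant (10)² - 4·(25) = 0, so r = -5 is a repeated root.
Hence u_h = (C1 + C2*x)*exp(-5*x).
For the particular solution try u_p = A0 + A1*x. Substituting and matching coefficients of each power of x gives A0 = -1/25, A1 = -1/5, so u_p = -1/25 - x/5.
General solution: u = -1/25 - x/5 + C1*exp(-5*x) + C2*x*exp(-5*x).
Apply the initial conditions: u(0) = -1/25 + C1 = 5 and u'(0) = -1/5 + C2 - 5*C1 = -5. Solving gives C1 = 126/25, C2 = 102/5.

u = -1/25 - x/5 + 126*exp(-5*x)/25 + 102*x*exp(-5*x)/5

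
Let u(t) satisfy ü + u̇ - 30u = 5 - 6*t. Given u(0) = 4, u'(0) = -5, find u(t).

Characteristic equation r² + r - 30 = 0 factors as (r - 5)(r + 6) = 0, so r = 5, -6.
Hence u_h = C1*exp(5*t) + C2*exp(-6*t).
For the particular solution try u_p = A0 + A1*t. Substituting and matching coefficients of each power of t gives A0 = -4/25, A1 = 1/5, so u_p = -4/25 + t/5.
General solution: u = -4/25 + t/5 + C1*exp(5*t) + C2*exp(-6*t).
Apply the initial conditions: u(0) = -4/25 + C1 + C2 = 4 and u'(0) = 1/5 - 6*C2 + 5*C1 = -5. Solving gives C1 = 494/275, C2 = 26/11.

u = -4/25 + t/5 + 26*exp(-6*t)/11 + 494*exp(5*t)/275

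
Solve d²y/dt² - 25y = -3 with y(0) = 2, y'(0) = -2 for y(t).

y = 3/25 + 37*exp(5*t)/50 + 57*exp(-5*t)/50

Characteristic equation r² - 25 = 0 factors as (r - 5)(r + 5) = 0, so r = 5, -5.
Hence y_h = C1*exp(5*t) + C2*exp(-5*t).
For the particular solution try y_p = A0. Substituting and matching coefficients of each power of t gives A0 = 3/25, so y_p = 3/25.
General solution: y = 3/25 + C1*exp(5*t) + C2*exp(-5*t).
Apply the initial conditions: y(0) = 3/25 + C1 + C2 = 2 and y'(0) = -5*C2 + 5*C1 = -2. Solving gives C1 = 37/50, C2 = 57/50.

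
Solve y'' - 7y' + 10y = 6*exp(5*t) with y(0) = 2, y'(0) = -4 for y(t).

Characteristic equation r² - 7r + 10 = 0 factors as (r - 5)(r - 2) = 0, so r = 5, 2.
Hence y_h = C1*exp(5*t) + C2*exp(2*t).
Since exp(5*t) solves the homogeneous equation (r = 5 is a root of multiplicity 1), multiply the trial by t. Try y_p = A*t*exp(5*t). Substituting into the equation and dividing by exp(5*t) gives A = 2, so y_p = 2*t*exp(5*t).
General solution: y = C1*exp(5*t) + C2*exp(2*t) + 2*t*exp(5*t).
Apply the initial conditions: y(0) = C1 + C2 = 2 and y'(0) = 2 + 2*C2 + 5*C1 = -4. Solving gives C1 = -10/3, C2 = 16/3.

y = -10*exp(5*t)/3 + 16*exp(2*t)/3 + 2*t*exp(5*t)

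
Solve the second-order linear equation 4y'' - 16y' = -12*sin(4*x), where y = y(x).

y = C2 - 3*cos(4*x)/32 + 3*sin(4*x)/32 + C1*exp(4*x)

Divide through by 4: y'' - 4y' = -3*sin(4*x).
Characteristic equation r² - 4r = 0 factors as (r - 4)r = 0, so r = 4, 0.
Hence y_h = C1*exp(4*x) + C2.
Try y_p = A*cos(4*x) + B*sin(4*x). Substituting and equating the coefficients of cos(4x) and sin(4x) gives A = -3/32, B = 3/32, so y_p = -3*cos(4*x)/32 + 3*sin(4*x)/32.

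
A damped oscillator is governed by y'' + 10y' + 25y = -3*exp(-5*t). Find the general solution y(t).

y = C1*exp(-5*t) - 3*t**2*exp(-5*t)/2 + C2*t*exp(-5*t)

Characteristic equation r² + 10r + 25 = 0 has discriminant (10)² - 4·(25) = 0, so r = -5 is a repeated root.
Hence y_h = (C1 + C2*t)*exp(-5*t).
Since exp(-5*t) solves the homogeneous equation (r = -5 is a root of multiplicity 2), multiply the trial by t^2. Try y_p = A*t^2*exp(-5*t). Substituting into the equation and dividing by exp(-5*t) gives A = -3/2, so y_p = -3*t^2*exp(-5*t)/2.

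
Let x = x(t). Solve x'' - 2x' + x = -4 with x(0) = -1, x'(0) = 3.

x = -4 + 3*exp(t)

Characteristic equation r² - 2r + 1 = 0 has discriminant (-2)² - 4·(1) = 0, so r = 1 is a repeated root.
Hence x_h = (C1 + C2*t)*exp(t).
For the particular solution try x_p = A0. Substituting and matching coefficients of each power of t gives A0 = -4, so x_p = -4.
General solution: x = -4 + C1*exp(t) + C2*t*exp(t).
Apply the initial conditions: x(0) = -4 + C1 = -1 and x'(0) = C1 + C2 = 3. Solving gives C1 = 3, C2 = 0.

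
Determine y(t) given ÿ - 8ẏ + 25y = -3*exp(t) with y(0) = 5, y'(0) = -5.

y = -exp(t)/6 - 17*exp(4*t)*sin(3*t)/2 + 31*cos(3*t)*exp(4*t)/6

Characteristic equation r² - 8r + 25 = 0 has discriminant (-8)² - 4·(25) = -36 < 0, so r = 4 ± 3i.
Hence y_h = C1*cos(3*t)*exp(4*t) + C2*exp(4*t)*sin(3*t).
Try y_p = A*exp(t). Substituting into the equation and dividing by exp(t) gives A = -1/6, so y_p = -exp(t)/6.
General solution: y = -exp(t)/6 + C1*cos(3*t)*exp(4*t) + C2*exp(4*t)*sin(3*t).
Apply the initial conditions: y(0) = -1/6 + C1 = 5 and y'(0) = -1/6 + 3*C2 + 4*C1 = -5. Solving gives C1 = 31/6, C2 = -17/2.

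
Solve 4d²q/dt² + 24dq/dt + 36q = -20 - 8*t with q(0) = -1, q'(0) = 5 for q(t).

q = -11/27 - 16*exp(-3*t)/27 - 2*t/9 + 31*t*exp(-3*t)/9

Divide through by 4: q'' + 6q' + 9q = -5 - 2*t.
Characteristic equation r² + 6r + 9 = 0 has discriminant (6)² - 4·(9) = 0, so r = -3 is a repeated root.
Hence q_h = (C1 + C2*t)*exp(-3*t).
For the particular solution try q_p = A0 + A1*t. Substituting and matching coefficients of each power of t gives A0 = -11/27, A1 = -2/9, so q_p = -11/27 - 2*t/9.
General solution: q = -11/27 - 2*t/9 + C1*exp(-3*t) + C2*t*exp(-3*t).
Apply the initial conditions: q(0) = -11/27 + C1 = -1 and q'(0) = -2/9 + C2 - 3*C1 = 5. Solving gives C1 = -16/27, C2 = 31/9.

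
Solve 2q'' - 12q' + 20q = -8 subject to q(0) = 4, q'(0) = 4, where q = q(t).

Divide through by 2: q'' - 6q' + 10q = -4.
Characteristic equation r² - 6r + 10 = 0 has discriminant (-6)² - 4·(10) = -4 < 0, so r = 3 ± i.
Hence q_h = C1*cos(t)*exp(3*t) + C2*exp(3*t)*sin(t).
For the particular solution try q_p = A0. Substituting and matching coefficients of each power of t gives A0 = -2/5, so q_p = -2/5.
General solution: q = -2/5 + C1*cos(t)*exp(3*t) + C2*exp(3*t)*sin(t).
Apply the initial conditions: q(0) = -2/5 + C1 = 4 and q'(0) = C2 + 3*C1 = 4. Solving gives C1 = 22/5, C2 = -46/5.

q = -2/5 - 46*exp(3*t)*sin(t)/5 + 22*cos(t)*exp(3*t)/5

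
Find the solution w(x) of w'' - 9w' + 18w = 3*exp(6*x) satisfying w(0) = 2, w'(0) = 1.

Characteristic equation r² - 9r + 18 = 0 factors as (r - 3)(r - 6) = 0, so r = 3, 6.
Hence w_h = C1*exp(3*x) + C2*exp(6*x).
Since exp(6*x) solves the homogeneous equation (r = 6 is a root of multiplicity 1), multiply the trial by x. Try w_p = A*x*exp(6*x). Substituting into the equation and dividing by exp(6*x) gives A = 1, so w_p = x*exp(6*x).
General solution: w = C1*exp(3*x) + C2*exp(6*x) + x*exp(6*x).
Apply the initial conditions: w(0) = C1 + C2 = 2 and w'(0) = 1 + 3*C1 + 6*C2 = 1. Solving gives C1 = 4, C2 = -2.

w = -2*exp(6*x) + 4*exp(3*x) + x*exp(6*x)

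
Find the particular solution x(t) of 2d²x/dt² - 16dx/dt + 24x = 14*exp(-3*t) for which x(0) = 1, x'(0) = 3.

x = 2*exp(2*t)/5 + 4*exp(6*t)/9 + 7*exp(-3*t)/45

Divide through by 2: x'' - 8x' + 12x = 7*exp(-3*t).
Characteristic equation r² - 8r + 12 = 0 factors as (r - 6)(r - 2) = 0, so r = 6, 2.
Hence x_h = C1*exp(6*t) + C2*exp(2*t).
Try x_p = A*exp(-3*t). Substituting into the equation and dividing by exp(-3*t) gives A = 7/45, so x_p = 7*exp(-3*t)/45.
General solution: x = 7*exp(-3*t)/45 + C1*exp(6*t) + C2*exp(2*t).
Apply the initial conditions: x(0) = 7/45 + C1 + C2 = 1 and x'(0) = -7/15 + 2*C2 + 6*C1 = 3. Solving gives C1 = 4/9, C2 = 2/5.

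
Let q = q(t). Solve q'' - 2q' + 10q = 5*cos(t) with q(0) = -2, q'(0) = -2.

q = -2*sin(t)/17 + 9*cos(t)/17 - 43*cos(3*t)*exp(t)/17 + 11*exp(t)*sin(3*t)/51

Characteristic equation r² - 2r + 10 = 0 has discriminant (-2)² - 4·(10) = -36 < 0, so r = 1 ± 3i.
Hence q_h = C1*cos(3*t)*exp(t) + C2*exp(t)*sin(3*t).
Try q_p = A*cos(t) + B*sin(t). Substituting and equating the coefficients of cos(t) and sin(t) gives A = 9/17, B = -2/17, so q_p = -2*sin(t)/17 + 9*cos(t)/17.
General solution: q = -2*sin(t)/17 + 9*cos(t)/17 + C1*cos(3*t)*exp(t) + C2*exp(t)*sin(3*t).
Apply the initial conditions: q(0) = 9/17 + C1 = -2 and q'(0) = -2/17 + C1 + 3*C2 = -2. Solving gives C1 = -43/17, C2 = 11/51.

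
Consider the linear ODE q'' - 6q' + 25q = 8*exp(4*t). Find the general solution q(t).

Characteristic equation r² - 6r + 25 = 0 has discriminant (-6)² - 4·(25) = -64 < 0, so r = 3 ± 4i.
Hence q_h = C1*cos(4*t)*exp(3*t) + C2*exp(3*t)*sin(4*t).
Try q_p = A*exp(4*t). Substituting into the equation and dividing by exp(4*t) gives A = 8/17, so q_p = 8*exp(4*t)/17.

q = 8*exp(4*t)/17 + C1*cos(4*t)*exp(3*t) + C2*exp(3*t)*sin(4*t)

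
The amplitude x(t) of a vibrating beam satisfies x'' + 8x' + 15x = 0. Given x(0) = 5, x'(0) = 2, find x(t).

x = -17*exp(-5*t)/2 + 27*exp(-3*t)/2

Characteristic equation r² + 8r + 15 = 0 factors as (r + 3)(r + 5) = 0, so r = -3, -5.
Hence x_h = C1*exp(-3*t) + C2*exp(-5*t).
Apply the initial conditions: x(0) = C1 + C2 = 5 and x'(0) = -5*C2 - 3*C1 = 2. Solving gives C1 = 27/2, C2 = -17/2.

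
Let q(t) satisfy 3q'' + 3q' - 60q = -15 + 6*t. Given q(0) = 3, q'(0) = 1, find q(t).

Divide through by 3: q'' + q' - 20q = -5 + 2*t.
Characteristic equation r² + r - 20 = 0 factors as (r + 5)(r - 4) = 0, so r = -5, 4.
Hence q_h = C1*exp(-5*t) + C2*exp(4*t).
For the particular solution try q_p = A0 + A1*t. Substituting and matching coefficients of each power of t gives A0 = 49/200, A1 = -1/10, so q_p = 49/200 - t/10.
General solution: q = 49/200 - t/10 + C1*exp(-5*t) + C2*exp(4*t).
Apply the initial conditions: q(0) = 49/200 + C1 + C2 = 3 and q'(0) = -1/10 - 5*C1 + 4*C2 = 1. Solving gives C1 = 248/225, C2 = 119/72.

q = 49/200 - t/10 + 119*exp(4*t)/72 + 248*exp(-5*t)/225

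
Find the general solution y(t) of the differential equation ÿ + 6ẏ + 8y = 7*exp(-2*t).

y = C1*exp(-4*t) + C2*exp(-2*t) + 7*t*exp(-2*t)/2

Characteristic equation r² + 6r + 8 = 0 factors as (r + 4)(r + 2) = 0, so r = -4, -2.
Hence y_h = C1*exp(-4*t) + C2*exp(-2*t).
Since exp(-2*t) solves the homogeneous equation (r = -2 is a root of multiplicity 1), multiply the trial by t. Try y_p = A*t*exp(-2*t). Substituting into the equation and dividing by exp(-2*t) gives A = 7/2, so y_p = 7*t*exp(-2*t)/2.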